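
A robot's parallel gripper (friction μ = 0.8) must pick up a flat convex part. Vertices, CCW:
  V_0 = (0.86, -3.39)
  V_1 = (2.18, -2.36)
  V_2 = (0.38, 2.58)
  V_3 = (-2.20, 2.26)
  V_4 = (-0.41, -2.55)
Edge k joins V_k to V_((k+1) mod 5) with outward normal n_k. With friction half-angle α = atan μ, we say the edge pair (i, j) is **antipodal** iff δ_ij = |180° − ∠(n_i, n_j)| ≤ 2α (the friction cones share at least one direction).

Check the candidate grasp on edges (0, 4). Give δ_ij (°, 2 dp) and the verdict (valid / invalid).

δ = 108.55°, invalid

α = atan 0.8 = 38.66°;  2α = 77.32°
edge 0: e_0 = (+1.32, +1.03);  n_0 = (+0.6152, -0.7884)
edge 4: e_4 = (+1.27, -0.84);  n_4 = (-0.5517, -0.8341)
∠(n_0, n_4) = 71.45°
δ = |180° − 71.45°| = 108.55°
108.55° > 2α = 77.32°  →  invalid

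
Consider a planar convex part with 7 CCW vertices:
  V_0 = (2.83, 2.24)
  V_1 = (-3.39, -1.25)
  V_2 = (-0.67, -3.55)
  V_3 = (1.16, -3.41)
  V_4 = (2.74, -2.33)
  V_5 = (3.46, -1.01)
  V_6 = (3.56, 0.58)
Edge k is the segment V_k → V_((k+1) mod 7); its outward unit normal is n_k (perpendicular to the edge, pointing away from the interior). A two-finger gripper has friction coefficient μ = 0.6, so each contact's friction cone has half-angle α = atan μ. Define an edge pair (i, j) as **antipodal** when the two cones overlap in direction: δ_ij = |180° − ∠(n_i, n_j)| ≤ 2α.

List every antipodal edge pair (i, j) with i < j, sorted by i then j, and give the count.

count = 6; pairs: (0,2), (0,3), (0,4), (0,5), (1,5), (1,6)

α = atan 0.6 = 30.96°;  2α = 61.93°
n_0 = (-0.4893, +0.8721)
n_1 = (-0.6457, -0.7636)
n_2 = (+0.0763, -0.9971)
n_3 = (+0.5643, -0.8256)
n_4 = (+0.8779, -0.4789)
n_5 = (+0.9980, -0.0628)
n_6 = (+0.9154, +0.4026)
  (0,1): δ = 69.51°  ·
  (0,2): δ = 24.92°  ✓
  (0,3): δ = 5.06°  ✓
  (0,4): δ = 32.09°  ✓
  (0,5): δ = 57.10°  ✓
  (0,6): δ = 84.44°  ·
  (1,2): δ = 135.41°  ·
  (1,3): δ = 105.43°  ·
  (1,4): δ = 78.39°  ·
  (1,5): δ = 53.38°  ✓
  (1,6): δ = 26.04°  ✓
  (2,3): δ = 150.02°  ·
  (2,4): δ = 122.99°  ·
  (2,5): δ = 97.97°  ·
  (2,6): δ = 70.64°  ·
  (3,4): δ = 152.96°  ·
  (3,5): δ = 127.95°  ·
  (3,6): δ = 100.62°  ·
  (4,5): δ = 154.99°  ·
  (4,6): δ = 127.65°  ·
  (5,6): δ = 152.66°  ·
antipodal pairs: 6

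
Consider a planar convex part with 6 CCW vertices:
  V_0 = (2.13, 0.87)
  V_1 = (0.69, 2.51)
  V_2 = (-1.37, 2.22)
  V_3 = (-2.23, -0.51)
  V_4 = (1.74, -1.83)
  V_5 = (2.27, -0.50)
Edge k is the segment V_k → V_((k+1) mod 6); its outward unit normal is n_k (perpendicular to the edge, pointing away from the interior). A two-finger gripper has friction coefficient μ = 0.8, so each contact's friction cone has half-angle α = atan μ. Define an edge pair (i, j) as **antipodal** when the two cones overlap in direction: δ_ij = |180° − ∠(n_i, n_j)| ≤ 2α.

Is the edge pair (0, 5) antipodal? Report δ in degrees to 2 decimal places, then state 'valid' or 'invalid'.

α = atan 0.8 = 38.66°;  2α = 77.32°
edge 0: e_0 = (-1.44, +1.64);  n_0 = (+0.7514, +0.6598)
edge 5: e_5 = (-0.14, +1.37);  n_5 = (+0.9948, +0.1017)
∠(n_0, n_5) = 35.45°
δ = |180° − 35.45°| = 144.55°
144.55° > 2α = 77.32°  →  invalid

δ = 144.55°, invalid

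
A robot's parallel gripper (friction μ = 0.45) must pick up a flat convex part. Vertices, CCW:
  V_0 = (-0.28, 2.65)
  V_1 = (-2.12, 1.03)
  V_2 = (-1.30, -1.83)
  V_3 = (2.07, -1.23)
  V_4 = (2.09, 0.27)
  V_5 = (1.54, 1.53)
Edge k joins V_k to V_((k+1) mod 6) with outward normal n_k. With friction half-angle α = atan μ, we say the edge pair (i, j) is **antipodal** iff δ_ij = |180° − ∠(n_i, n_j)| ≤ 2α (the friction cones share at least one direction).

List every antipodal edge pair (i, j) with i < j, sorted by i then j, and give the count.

α = atan 0.45 = 24.23°;  2α = 48.46°
n_0 = (-0.6608, +0.7506)
n_1 = (-0.9613, -0.2756)
n_2 = (+0.1753, -0.9845)
n_3 = (+0.9999, -0.0133)
n_4 = (+0.9165, +0.4001)
n_5 = (+0.5241, +0.8517)
  (0,1): δ = 115.36°  ·
  (0,2): δ = 31.27°  ✓
  (0,3): δ = 47.87°  ✓
  (0,4): δ = 72.22°  ·
  (0,5): δ = 107.03°  ·
  (1,2): δ = 95.90°  ·
  (1,3): δ = 16.76°  ✓
  (1,4): δ = 7.58°  ✓
  (1,5): δ = 42.39°  ✓
  (2,3): δ = 100.86°  ·
  (2,4): δ = 76.51°  ·
  (2,5): δ = 41.70°  ✓
  (3,4): δ = 155.65°  ·
  (3,5): δ = 120.84°  ·
  (4,5): δ = 145.19°  ·
antipodal pairs: 6

count = 6; pairs: (0,2), (0,3), (1,3), (1,4), (1,5), (2,5)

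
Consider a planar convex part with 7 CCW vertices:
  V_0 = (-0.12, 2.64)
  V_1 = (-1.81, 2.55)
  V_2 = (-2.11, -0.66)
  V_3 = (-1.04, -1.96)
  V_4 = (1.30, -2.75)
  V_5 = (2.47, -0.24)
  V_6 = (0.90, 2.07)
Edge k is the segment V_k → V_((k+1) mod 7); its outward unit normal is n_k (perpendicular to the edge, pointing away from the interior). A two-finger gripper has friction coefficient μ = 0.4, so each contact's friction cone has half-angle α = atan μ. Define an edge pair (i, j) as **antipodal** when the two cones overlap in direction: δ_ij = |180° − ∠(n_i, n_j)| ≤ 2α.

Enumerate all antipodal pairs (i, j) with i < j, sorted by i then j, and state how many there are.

α = atan 0.4 = 21.80°;  2α = 43.60°
n_0 = (-0.0532, +0.9986)
n_1 = (-0.9957, +0.0931)
n_2 = (-0.7721, -0.6355)
n_3 = (-0.3199, -0.9475)
n_4 = (+0.9064, -0.4225)
n_5 = (+0.8271, +0.5621)
n_6 = (+0.4878, +0.8729)
  (0,1): δ = 98.39°  ·
  (0,2): δ = 53.59°  ·
  (0,3): δ = 21.70°  ✓
  (0,4): δ = 61.96°  ·
  (0,5): δ = 121.15°  ·
  (0,6): δ = 147.75°  ·
  (1,2): δ = 135.20°  ·
  (1,3): δ = 103.32°  ·
  (1,4): δ = 19.65°  ✓
  (1,5): δ = 39.54°  ✓
  (1,6): δ = 66.14°  ·
  (2,3): δ = 148.11°  ·
  (2,4): δ = 64.45°  ·
  (2,5): δ = 5.25°  ✓
  (2,6): δ = 21.35°  ✓
  (3,4): δ = 96.34°  ·
  (3,5): δ = 37.14°  ✓
  (3,6): δ = 10.54°  ✓
  (4,5): δ = 120.81°  ·
  (4,6): δ = 94.21°  ·
  (5,6): δ = 153.40°  ·
antipodal pairs: 7

count = 7; pairs: (0,3), (1,4), (1,5), (2,5), (2,6), (3,5), (3,6)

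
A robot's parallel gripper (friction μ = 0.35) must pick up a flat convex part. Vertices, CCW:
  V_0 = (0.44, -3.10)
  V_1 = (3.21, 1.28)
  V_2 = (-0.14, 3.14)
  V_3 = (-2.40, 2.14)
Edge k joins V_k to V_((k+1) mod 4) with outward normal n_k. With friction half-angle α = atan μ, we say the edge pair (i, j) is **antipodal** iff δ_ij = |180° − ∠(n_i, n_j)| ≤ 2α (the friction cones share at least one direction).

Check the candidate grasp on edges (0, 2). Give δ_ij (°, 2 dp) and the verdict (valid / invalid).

δ = 33.82°, valid

α = atan 0.35 = 19.29°;  2α = 38.58°
edge 0: e_0 = (+2.77, +4.38);  n_0 = (+0.8452, -0.5345)
edge 2: e_2 = (-2.26, -1.00);  n_2 = (-0.4046, +0.9145)
∠(n_0, n_2) = 146.18°
δ = |180° − 146.18°| = 33.82°
33.82° ≤ 2α = 38.58°  →  valid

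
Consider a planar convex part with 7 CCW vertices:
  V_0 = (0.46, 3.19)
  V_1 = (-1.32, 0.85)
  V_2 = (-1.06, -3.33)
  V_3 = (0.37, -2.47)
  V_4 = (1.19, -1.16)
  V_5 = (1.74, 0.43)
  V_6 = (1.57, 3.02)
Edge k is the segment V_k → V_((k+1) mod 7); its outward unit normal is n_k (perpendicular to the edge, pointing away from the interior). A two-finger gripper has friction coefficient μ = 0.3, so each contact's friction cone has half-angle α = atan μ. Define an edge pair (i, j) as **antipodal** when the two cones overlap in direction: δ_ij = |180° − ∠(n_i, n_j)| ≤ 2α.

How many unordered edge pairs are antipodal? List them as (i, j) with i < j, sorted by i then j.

α = atan 0.3 = 16.70°;  2α = 33.40°
n_0 = (-0.7959, +0.6054)
n_1 = (-0.9981, -0.0621)
n_2 = (+0.5154, -0.8570)
n_3 = (+0.8476, -0.5306)
n_4 = (+0.9451, -0.3269)
n_5 = (+0.9979, +0.0655)
n_6 = (+0.1514, +0.9885)
  (0,1): δ = 139.18°  ·
  (0,2): δ = 21.72°  ✓
  (0,3): δ = 5.21°  ✓
  (0,4): δ = 18.18°  ✓
  (0,5): δ = 41.01°  ·
  (0,6): δ = 118.55°  ·
  (1,2): δ = 62.54°  ·
  (1,3): δ = 35.60°  ·
  (1,4): δ = 22.64°  ✓
  (1,5): δ = 0.20°  ✓
  (1,6): δ = 77.73°  ·
  (2,3): δ = 153.07°  ·
  (2,4): δ = 140.10°  ·
  (2,5): δ = 117.27°  ·
  (2,6): δ = 39.73°  ·
  (3,4): δ = 167.04°  ·
  (3,5): δ = 144.20°  ·
  (3,6): δ = 66.66°  ·
  (4,5): δ = 157.16°  ·
  (4,6): δ = 79.63°  ·
  (5,6): δ = 102.46°  ·
antipodal pairs: 5

count = 5; pairs: (0,2), (0,3), (0,4), (1,4), (1,5)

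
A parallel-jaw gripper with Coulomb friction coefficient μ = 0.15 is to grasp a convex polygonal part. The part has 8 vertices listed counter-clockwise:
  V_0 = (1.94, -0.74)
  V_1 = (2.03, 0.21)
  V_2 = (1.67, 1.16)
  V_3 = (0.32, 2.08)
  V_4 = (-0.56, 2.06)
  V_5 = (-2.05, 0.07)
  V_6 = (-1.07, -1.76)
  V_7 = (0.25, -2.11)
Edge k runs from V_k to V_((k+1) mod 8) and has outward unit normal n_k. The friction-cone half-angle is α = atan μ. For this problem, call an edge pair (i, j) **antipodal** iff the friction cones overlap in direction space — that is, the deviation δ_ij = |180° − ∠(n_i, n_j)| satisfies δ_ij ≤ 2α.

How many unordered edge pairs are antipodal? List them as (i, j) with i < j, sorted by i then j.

α = atan 0.15 = 8.53°;  2α = 17.06°
n_0 = (+0.9955, -0.0943)
n_1 = (+0.9351, +0.3544)
n_2 = (+0.5631, +0.8264)
n_3 = (-0.0227, +0.9997)
n_4 = (-0.8005, +0.5994)
n_5 = (-0.8816, -0.4721)
n_6 = (-0.2563, -0.9666)
n_7 = (+0.6297, -0.7768)
  (0,1): δ = 153.83°  ·
  (0,2): δ = 118.86°  ·
  (0,3): δ = 83.29°  ·
  (0,4): δ = 31.41°  ·
  (0,5): δ = 33.58°  ·
  (0,6): δ = 80.56°  ·
  (0,7): δ = 134.44°  ·
  (1,2): δ = 145.03°  ·
  (1,3): δ = 109.45°  ·
  (1,4): δ = 57.58°  ·
  (1,5): δ = 7.42°  ✓
  (1,6): δ = 54.40°  ·
  (1,7): δ = 108.28°  ·
  (2,3): δ = 144.42°  ·
  (2,4): δ = 92.55°  ·
  (2,5): δ = 27.56°  ·
  (2,6): δ = 19.42°  ·
  (2,7): δ = 73.30°  ·
  (3,4): δ = 128.13°  ·
  (3,5): δ = 63.13°  ·
  (3,6): δ = 16.15°  ✓
  (3,7): δ = 37.73°  ·
  (4,5): δ = 115.01°  ·
  (4,6): δ = 68.03°  ·
  (4,7): δ = 14.15°  ✓
  (5,6): δ = 133.02°  ·
  (5,7): δ = 79.14°  ·
  (6,7): δ = 126.12°  ·
antipodal pairs: 3

count = 3; pairs: (1,5), (3,6), (4,7)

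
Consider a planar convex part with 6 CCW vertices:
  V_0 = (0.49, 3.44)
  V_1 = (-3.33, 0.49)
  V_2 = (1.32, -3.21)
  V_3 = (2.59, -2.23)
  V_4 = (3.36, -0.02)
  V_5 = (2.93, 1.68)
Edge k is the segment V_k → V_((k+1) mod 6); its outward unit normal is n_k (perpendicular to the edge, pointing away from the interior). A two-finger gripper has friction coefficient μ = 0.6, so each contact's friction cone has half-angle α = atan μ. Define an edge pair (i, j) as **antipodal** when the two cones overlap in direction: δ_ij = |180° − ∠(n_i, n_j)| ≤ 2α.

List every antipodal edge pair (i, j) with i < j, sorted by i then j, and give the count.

count = 4; pairs: (0,2), (0,3), (1,4), (1,5)

α = atan 0.6 = 30.96°;  2α = 61.93°
n_0 = (-0.6112, +0.7915)
n_1 = (-0.6226, -0.7825)
n_2 = (+0.6109, -0.7917)
n_3 = (+0.9443, -0.3290)
n_4 = (+0.9695, +0.2452)
n_5 = (+0.5850, +0.8110)
  (0,1): δ = 76.19°  ·
  (0,2): δ = 0.02°  ✓
  (0,3): δ = 33.11°  ✓
  (0,4): δ = 66.52°  ·
  (0,5): δ = 106.52°  ·
  (1,2): δ = 103.84°  ·
  (1,3): δ = 70.70°  ·
  (1,4): δ = 37.30°  ✓
  (1,5): δ = 2.71°  ✓
  (2,3): δ = 146.86°  ·
  (2,4): δ = 113.46°  ·
  (2,5): δ = 73.46°  ·
  (3,4): δ = 146.60°  ·
  (3,5): δ = 106.59°  ·
  (4,5): δ = 140.00°  ·
antipodal pairs: 4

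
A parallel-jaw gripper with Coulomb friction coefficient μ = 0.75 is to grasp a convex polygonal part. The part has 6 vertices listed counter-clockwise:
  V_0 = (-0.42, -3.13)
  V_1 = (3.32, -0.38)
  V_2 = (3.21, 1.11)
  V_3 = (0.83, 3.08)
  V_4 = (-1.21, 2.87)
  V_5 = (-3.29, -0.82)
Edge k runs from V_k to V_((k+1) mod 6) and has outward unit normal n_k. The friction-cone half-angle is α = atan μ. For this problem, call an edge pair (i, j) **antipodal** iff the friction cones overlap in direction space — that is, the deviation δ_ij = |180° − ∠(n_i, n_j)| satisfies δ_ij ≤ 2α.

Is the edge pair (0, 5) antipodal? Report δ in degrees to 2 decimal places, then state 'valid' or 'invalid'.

δ = 104.84°, invalid

α = atan 0.75 = 36.87°;  2α = 73.74°
edge 0: e_0 = (+3.74, +2.75);  n_0 = (+0.5924, -0.8057)
edge 5: e_5 = (+2.87, -2.31);  n_5 = (-0.6270, -0.7790)
∠(n_0, n_5) = 75.16°
δ = |180° − 75.16°| = 104.84°
104.84° > 2α = 73.74°  →  invalid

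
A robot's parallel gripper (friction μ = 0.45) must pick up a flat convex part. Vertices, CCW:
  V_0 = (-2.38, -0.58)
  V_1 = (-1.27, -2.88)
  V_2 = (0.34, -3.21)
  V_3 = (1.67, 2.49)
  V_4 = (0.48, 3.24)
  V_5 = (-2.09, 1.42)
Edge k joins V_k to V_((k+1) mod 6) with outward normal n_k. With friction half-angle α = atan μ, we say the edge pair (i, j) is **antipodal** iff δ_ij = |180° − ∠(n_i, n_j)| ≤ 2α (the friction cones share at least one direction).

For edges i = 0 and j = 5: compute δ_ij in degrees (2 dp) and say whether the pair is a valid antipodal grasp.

α = atan 0.45 = 24.23°;  2α = 48.46°
edge 0: e_0 = (+1.11, -2.30);  n_0 = (-0.9006, -0.4346)
edge 5: e_5 = (-0.29, -2.00);  n_5 = (-0.9897, +0.1435)
∠(n_0, n_5) = 34.01°
δ = |180° − 34.01°| = 145.99°
145.99° > 2α = 48.46°  →  invalid

δ = 145.99°, invalid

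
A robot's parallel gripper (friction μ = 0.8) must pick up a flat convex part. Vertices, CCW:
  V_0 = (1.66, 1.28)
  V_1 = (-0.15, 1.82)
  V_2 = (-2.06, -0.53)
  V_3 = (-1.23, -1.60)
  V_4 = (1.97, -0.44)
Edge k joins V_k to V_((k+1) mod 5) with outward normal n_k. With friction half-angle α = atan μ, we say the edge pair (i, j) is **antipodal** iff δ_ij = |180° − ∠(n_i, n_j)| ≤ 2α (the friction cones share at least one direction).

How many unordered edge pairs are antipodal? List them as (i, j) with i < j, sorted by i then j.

α = atan 0.8 = 38.66°;  2α = 77.32°
n_0 = (+0.2859, +0.9583)
n_1 = (-0.7760, +0.6307)
n_2 = (-0.7901, -0.6129)
n_3 = (+0.3408, -0.9401)
n_4 = (+0.9841, +0.1774)
  (0,1): δ = 112.49°  ·
  (0,2): δ = 35.59°  ✓
  (0,3): δ = 36.54°  ✓
  (0,4): δ = 116.83°  ·
  (1,2): δ = 103.10°  ·
  (1,3): δ = 30.97°  ✓
  (1,4): δ = 49.32°  ✓
  (2,3): δ = 107.88°  ·
  (2,4): δ = 27.58°  ✓
  (3,4): δ = 99.71°  ·
antipodal pairs: 5

count = 5; pairs: (0,2), (0,3), (1,3), (1,4), (2,4)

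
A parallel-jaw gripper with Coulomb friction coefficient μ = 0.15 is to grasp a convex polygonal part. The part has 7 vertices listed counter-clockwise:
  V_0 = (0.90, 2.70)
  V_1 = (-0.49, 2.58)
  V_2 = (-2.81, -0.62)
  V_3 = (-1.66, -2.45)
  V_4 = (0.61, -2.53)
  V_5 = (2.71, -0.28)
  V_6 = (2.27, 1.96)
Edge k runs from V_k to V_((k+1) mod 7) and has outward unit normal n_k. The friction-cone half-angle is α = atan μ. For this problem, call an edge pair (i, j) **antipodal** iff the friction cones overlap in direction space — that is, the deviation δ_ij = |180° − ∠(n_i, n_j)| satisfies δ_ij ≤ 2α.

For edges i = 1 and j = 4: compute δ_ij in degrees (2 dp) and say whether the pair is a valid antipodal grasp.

α = atan 0.15 = 8.53°;  2α = 17.06°
edge 1: e_1 = (-2.32, -3.20);  n_1 = (-0.8096, +0.5870)
edge 4: e_4 = (+2.10, +2.25);  n_4 = (+0.7311, -0.6823)
∠(n_1, n_4) = 172.92°
δ = |180° − 172.92°| = 7.08°
7.08° ≤ 2α = 17.06°  →  valid

δ = 7.08°, valid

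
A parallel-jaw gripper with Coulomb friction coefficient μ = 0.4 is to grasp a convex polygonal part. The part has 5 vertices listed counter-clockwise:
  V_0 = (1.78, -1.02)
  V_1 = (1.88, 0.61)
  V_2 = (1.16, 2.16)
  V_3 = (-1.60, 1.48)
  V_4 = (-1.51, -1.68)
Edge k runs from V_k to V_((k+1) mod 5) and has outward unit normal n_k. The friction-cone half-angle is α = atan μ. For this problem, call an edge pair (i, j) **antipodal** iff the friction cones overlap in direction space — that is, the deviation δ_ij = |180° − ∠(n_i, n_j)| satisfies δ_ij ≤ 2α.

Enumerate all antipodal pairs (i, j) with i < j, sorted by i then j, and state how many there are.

count = 3; pairs: (0,3), (1,3), (2,4)

α = atan 0.4 = 21.80°;  2α = 43.60°
n_0 = (+0.9981, -0.0612)
n_1 = (+0.9069, +0.4213)
n_2 = (-0.2392, +0.9710)
n_3 = (-0.9996, -0.0285)
n_4 = (+0.1967, -0.9805)
  (0,1): δ = 151.57°  ·
  (0,2): δ = 72.65°  ·
  (0,3): δ = 5.14°  ✓
  (0,4): δ = 104.85°  ·
  (1,2): δ = 101.07°  ·
  (1,3): δ = 23.28°  ✓
  (1,4): δ = 76.43°  ·
  (2,3): δ = 102.21°  ·
  (2,4): δ = 2.50°  ✓
  (3,4): δ = 80.29°  ·
antipodal pairs: 3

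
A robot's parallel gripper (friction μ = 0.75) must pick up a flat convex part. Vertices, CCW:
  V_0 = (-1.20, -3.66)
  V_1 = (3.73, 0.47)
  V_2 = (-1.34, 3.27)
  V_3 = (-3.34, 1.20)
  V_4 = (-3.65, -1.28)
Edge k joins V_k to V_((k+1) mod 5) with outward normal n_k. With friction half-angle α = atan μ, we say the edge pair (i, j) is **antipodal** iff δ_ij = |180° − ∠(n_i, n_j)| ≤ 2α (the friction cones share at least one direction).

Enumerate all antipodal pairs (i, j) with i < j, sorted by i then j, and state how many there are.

α = atan 0.75 = 36.87°;  2α = 73.74°
n_0 = (+0.6422, -0.7666)
n_1 = (+0.4834, +0.8754)
n_2 = (-0.7192, +0.6948)
n_3 = (-0.9923, +0.1240)
n_4 = (-0.6968, -0.7173)
  (0,1): δ = 68.86°  ✓
  (0,2): δ = 6.03°  ✓
  (0,3): δ = 42.92°  ✓
  (0,4): δ = 95.88°  ·
  (1,2): δ = 105.10°  ·
  (1,3): δ = 68.21°  ✓
  (1,4): δ = 15.26°  ✓
  (2,3): δ = 143.11°  ·
  (2,4): δ = 90.16°  ·
  (3,4): δ = 127.04°  ·
antipodal pairs: 5

count = 5; pairs: (0,1), (0,2), (0,3), (1,3), (1,4)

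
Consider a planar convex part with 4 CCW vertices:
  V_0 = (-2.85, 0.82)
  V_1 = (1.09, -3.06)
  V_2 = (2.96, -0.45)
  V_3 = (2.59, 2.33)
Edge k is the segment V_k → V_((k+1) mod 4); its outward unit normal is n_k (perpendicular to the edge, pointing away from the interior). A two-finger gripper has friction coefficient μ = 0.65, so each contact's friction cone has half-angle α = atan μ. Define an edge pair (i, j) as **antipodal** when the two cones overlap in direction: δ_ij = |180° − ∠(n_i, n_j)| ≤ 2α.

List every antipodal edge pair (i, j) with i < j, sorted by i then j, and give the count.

count = 3; pairs: (0,2), (0,3), (1,3)

α = atan 0.65 = 33.02°;  2α = 66.05°
n_0 = (-0.7017, -0.7125)
n_1 = (+0.8129, -0.5824)
n_2 = (+0.9913, +0.1319)
n_3 = (-0.2675, +0.9636)
  (0,1): δ = 81.06°  ·
  (0,2): δ = 37.86°  ✓
  (0,3): δ = 60.07°  ✓
  (1,2): δ = 136.80°  ·
  (1,3): δ = 38.87°  ✓
  (2,3): δ = 82.07°  ·
antipodal pairs: 3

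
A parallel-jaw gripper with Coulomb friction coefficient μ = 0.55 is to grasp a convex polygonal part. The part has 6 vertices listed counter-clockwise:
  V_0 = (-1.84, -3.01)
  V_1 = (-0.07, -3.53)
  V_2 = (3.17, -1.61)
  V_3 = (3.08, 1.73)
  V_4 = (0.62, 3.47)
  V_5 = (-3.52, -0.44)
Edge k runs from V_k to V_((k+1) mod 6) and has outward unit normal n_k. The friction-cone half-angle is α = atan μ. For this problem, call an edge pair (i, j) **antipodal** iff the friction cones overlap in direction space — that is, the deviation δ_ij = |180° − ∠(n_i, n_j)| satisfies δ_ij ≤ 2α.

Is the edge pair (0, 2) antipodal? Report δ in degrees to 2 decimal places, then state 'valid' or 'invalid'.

δ = 72.08°, invalid

α = atan 0.55 = 28.81°;  2α = 57.62°
edge 0: e_0 = (+1.77, -0.52);  n_0 = (-0.2819, -0.9595)
edge 2: e_2 = (-0.09, +3.34);  n_2 = (+0.9996, +0.0269)
∠(n_0, n_2) = 107.92°
δ = |180° − 107.92°| = 72.08°
72.08° > 2α = 57.62°  →  invalid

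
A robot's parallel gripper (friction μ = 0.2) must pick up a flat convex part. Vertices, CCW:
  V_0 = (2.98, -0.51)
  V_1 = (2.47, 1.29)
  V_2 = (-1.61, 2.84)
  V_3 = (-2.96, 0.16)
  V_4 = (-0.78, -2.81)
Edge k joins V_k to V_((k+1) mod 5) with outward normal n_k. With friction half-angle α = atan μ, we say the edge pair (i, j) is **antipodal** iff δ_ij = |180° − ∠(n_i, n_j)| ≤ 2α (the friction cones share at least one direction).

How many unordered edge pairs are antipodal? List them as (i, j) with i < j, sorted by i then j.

count = 1; pairs: (0,3)

α = atan 0.2 = 11.31°;  2α = 22.62°
n_0 = (+0.9621, +0.2726)
n_1 = (+0.3551, +0.9348)
n_2 = (-0.8931, +0.4499)
n_3 = (-0.8061, -0.5917)
n_4 = (+0.5218, -0.8531)
  (0,1): δ = 126.62°  ·
  (0,2): δ = 42.56°  ·
  (0,3): δ = 20.46°  ✓
  (0,4): δ = 105.64°  ·
  (1,2): δ = 95.93°  ·
  (1,3): δ = 32.92°  ·
  (1,4): δ = 52.26°  ·
  (2,3): δ = 116.99°  ·
  (2,4): δ = 31.81°  ·
  (3,4): δ = 94.82°  ·
antipodal pairs: 1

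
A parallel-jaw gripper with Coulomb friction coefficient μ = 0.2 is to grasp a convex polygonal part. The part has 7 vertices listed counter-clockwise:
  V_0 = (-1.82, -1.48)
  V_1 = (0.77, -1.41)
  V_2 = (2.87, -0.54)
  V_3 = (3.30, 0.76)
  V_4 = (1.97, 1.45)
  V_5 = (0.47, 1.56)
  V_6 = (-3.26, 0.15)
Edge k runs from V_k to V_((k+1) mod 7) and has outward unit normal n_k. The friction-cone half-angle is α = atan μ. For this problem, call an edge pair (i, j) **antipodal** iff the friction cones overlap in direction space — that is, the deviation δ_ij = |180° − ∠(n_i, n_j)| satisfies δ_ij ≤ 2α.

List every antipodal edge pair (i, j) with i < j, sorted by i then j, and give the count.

α = atan 0.2 = 11.31°;  2α = 22.62°
n_0 = (+0.0270, -0.9996)
n_1 = (+0.3827, -0.9239)
n_2 = (+0.9494, -0.3140)
n_3 = (+0.4605, +0.8877)
n_4 = (+0.0731, +0.9973)
n_5 = (-0.3536, +0.9354)
n_6 = (-0.7494, -0.6621)
  (0,1): δ = 159.04°  ·
  (0,2): δ = 109.85°  ·
  (0,3): δ = 28.97°  ·
  (0,4): δ = 5.74°  ✓
  (0,5): δ = 19.16°  ✓
  (0,6): δ = 129.91°  ·
  (1,2): δ = 130.81°  ·
  (1,3): δ = 49.92°  ·
  (1,4): δ = 26.70°  ·
  (1,5): δ = 1.80°  ✓
  (1,6): δ = 108.95°  ·
  (2,3): δ = 99.12°  ·
  (2,4): δ = 75.89°  ·
  (2,5): δ = 50.99°  ·
  (2,6): δ = 59.76°  ·
  (3,4): δ = 156.77°  ·
  (3,5): δ = 131.87°  ·
  (3,6): δ = 21.12°  ✓
  (4,5): δ = 155.10°  ·
  (4,6): δ = 44.35°  ·
  (5,6): δ = 69.25°  ·
antipodal pairs: 4

count = 4; pairs: (0,4), (0,5), (1,5), (3,6)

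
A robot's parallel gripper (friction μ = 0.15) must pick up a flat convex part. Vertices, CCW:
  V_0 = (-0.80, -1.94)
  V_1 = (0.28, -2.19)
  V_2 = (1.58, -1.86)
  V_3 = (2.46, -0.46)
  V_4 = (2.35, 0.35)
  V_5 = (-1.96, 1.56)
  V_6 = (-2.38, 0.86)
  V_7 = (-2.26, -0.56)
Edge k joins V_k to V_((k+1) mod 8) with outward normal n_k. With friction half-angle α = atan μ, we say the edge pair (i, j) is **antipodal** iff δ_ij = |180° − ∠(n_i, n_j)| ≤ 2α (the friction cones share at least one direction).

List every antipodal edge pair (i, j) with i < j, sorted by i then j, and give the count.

α = atan 0.15 = 8.53°;  2α = 17.06°
n_0 = (-0.2255, -0.9742)
n_1 = (+0.2460, -0.9693)
n_2 = (+0.8466, -0.5322)
n_3 = (+0.9909, +0.1346)
n_4 = (+0.2703, +0.9628)
n_5 = (-0.8575, +0.5145)
n_6 = (-0.9964, -0.0842)
n_7 = (-0.6869, -0.7267)
  (0,1): δ = 152.72°  ·
  (0,2): δ = 109.12°  ·
  (0,3): δ = 69.23°  ·
  (0,4): δ = 2.65°  ✓
  (0,5): δ = 72.07°  ·
  (0,6): δ = 107.86°  ·
  (0,7): δ = 149.65°  ·
  (1,2): δ = 136.40°  ·
  (1,3): δ = 96.51°  ·
  (1,4): δ = 29.93°  ·
  (1,5): δ = 44.79°  ·
  (1,6): δ = 80.59°  ·
  (1,7): δ = 122.37°  ·
  (2,3): δ = 140.11°  ·
  (2,4): δ = 73.53°  ·
  (2,5): δ = 1.19°  ✓
  (2,6): δ = 36.98°  ·
  (2,7): δ = 78.77°  ·
  (3,4): δ = 113.42°  ·
  (3,5): δ = 38.70°  ·
  (3,6): δ = 2.90°  ✓
  (3,7): δ = 38.88°  ·
  (4,5): δ = 105.28°  ·
  (4,6): δ = 69.49°  ·
  (4,7): δ = 27.70°  ·
  (5,6): δ = 144.21°  ·
  (5,7): δ = 102.42°  ·
  (6,7): δ = 138.22°  ·
antipodal pairs: 3

count = 3; pairs: (0,4), (2,5), (3,6)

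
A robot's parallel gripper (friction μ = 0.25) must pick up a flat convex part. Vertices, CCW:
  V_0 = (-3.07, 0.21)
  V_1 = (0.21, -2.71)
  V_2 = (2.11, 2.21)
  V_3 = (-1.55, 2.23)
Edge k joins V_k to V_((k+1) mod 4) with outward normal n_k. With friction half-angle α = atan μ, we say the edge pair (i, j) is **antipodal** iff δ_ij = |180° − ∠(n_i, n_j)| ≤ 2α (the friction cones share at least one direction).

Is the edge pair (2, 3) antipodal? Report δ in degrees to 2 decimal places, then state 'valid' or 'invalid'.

δ = 126.65°, invalid

α = atan 0.25 = 14.04°;  2α = 28.07°
edge 2: e_2 = (-3.66, +0.02);  n_2 = (+0.0055, +1.0000)
edge 3: e_3 = (-1.52, -2.02);  n_3 = (-0.7990, +0.6013)
∠(n_2, n_3) = 53.35°
δ = |180° − 53.35°| = 126.65°
126.65° > 2α = 28.07°  →  invalid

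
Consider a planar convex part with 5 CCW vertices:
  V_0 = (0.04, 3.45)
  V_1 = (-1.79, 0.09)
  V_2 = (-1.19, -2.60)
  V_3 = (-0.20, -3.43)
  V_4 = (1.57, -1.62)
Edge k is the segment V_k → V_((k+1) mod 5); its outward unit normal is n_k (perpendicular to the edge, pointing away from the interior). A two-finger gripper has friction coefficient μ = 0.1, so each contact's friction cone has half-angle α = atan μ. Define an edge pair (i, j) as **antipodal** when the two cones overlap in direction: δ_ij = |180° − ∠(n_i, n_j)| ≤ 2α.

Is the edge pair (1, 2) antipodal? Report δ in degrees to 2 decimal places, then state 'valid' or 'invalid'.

α = atan 0.1 = 5.71°;  2α = 11.42°
edge 1: e_1 = (+0.60, -2.69);  n_1 = (-0.9760, -0.2177)
edge 2: e_2 = (+0.99, -0.83);  n_2 = (-0.6425, -0.7663)
∠(n_1, n_2) = 37.45°
δ = |180° − 37.45°| = 142.55°
142.55° > 2α = 11.42°  →  invalid

δ = 142.55°, invalid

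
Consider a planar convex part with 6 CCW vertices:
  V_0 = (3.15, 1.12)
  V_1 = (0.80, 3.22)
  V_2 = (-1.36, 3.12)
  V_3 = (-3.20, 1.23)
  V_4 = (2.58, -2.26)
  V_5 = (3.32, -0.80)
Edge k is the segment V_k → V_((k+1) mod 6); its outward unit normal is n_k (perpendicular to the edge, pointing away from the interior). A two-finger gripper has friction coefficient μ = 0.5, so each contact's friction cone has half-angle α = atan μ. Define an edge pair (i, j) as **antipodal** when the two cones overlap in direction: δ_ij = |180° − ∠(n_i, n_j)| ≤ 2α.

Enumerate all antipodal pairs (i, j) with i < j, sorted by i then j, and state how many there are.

count = 4; pairs: (0,3), (1,3), (2,4), (2,5)

α = atan 0.5 = 26.57°;  2α = 53.13°
n_0 = (+0.6663, +0.7457)
n_1 = (-0.0462, +0.9989)
n_2 = (-0.7165, +0.6976)
n_3 = (-0.5169, -0.8561)
n_4 = (+0.8920, -0.4521)
n_5 = (+0.9961, +0.0882)
  (0,1): δ = 135.56°  ·
  (0,2): δ = 92.45°  ·
  (0,3): δ = 10.66°  ✓
  (0,4): δ = 104.91°  ·
  (0,5): δ = 136.84°  ·
  (1,2): δ = 136.88°  ·
  (1,3): δ = 33.77°  ✓
  (1,4): δ = 60.47°  ·
  (1,5): δ = 92.41°  ·
  (2,3): δ = 76.89°  ·
  (2,4): δ = 17.35°  ✓
  (2,5): δ = 49.29°  ✓
  (3,4): δ = 85.75°  ·
  (3,5): δ = 53.82°  ·
  (4,5): δ = 148.06°  ·
antipodal pairs: 4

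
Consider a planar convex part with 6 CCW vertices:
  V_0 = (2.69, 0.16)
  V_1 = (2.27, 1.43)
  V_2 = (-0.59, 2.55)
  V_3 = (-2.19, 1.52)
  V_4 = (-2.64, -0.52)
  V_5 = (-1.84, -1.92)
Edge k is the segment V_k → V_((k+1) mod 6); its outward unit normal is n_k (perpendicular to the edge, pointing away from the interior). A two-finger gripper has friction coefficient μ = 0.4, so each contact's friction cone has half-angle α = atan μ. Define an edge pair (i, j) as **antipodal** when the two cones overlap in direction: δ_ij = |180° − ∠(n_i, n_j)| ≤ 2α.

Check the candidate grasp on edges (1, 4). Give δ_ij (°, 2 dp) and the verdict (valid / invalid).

δ = 38.87°, valid

α = atan 0.4 = 21.80°;  2α = 43.60°
edge 1: e_1 = (-2.86, +1.12);  n_1 = (+0.3646, +0.9311)
edge 4: e_4 = (+0.80, -1.40);  n_4 = (-0.8682, -0.4961)
∠(n_1, n_4) = 141.13°
δ = |180° − 141.13°| = 38.87°
38.87° ≤ 2α = 43.60°  →  valid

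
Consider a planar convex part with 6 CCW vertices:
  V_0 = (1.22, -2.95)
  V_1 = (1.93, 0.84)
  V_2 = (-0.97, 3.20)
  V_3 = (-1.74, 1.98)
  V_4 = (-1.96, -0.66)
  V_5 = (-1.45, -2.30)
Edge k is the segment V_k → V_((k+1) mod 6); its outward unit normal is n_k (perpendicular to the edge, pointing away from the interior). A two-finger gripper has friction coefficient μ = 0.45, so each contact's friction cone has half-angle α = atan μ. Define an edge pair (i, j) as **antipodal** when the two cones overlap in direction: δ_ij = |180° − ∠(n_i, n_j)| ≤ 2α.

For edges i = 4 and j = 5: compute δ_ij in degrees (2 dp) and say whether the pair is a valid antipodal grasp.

δ = 120.96°, invalid

α = atan 0.45 = 24.23°;  2α = 48.46°
edge 4: e_4 = (+0.51, -1.64);  n_4 = (-0.9549, -0.2969)
edge 5: e_5 = (+2.67, -0.65);  n_5 = (-0.2365, -0.9716)
∠(n_4, n_5) = 59.04°
δ = |180° − 59.04°| = 120.96°
120.96° > 2α = 48.46°  →  invalid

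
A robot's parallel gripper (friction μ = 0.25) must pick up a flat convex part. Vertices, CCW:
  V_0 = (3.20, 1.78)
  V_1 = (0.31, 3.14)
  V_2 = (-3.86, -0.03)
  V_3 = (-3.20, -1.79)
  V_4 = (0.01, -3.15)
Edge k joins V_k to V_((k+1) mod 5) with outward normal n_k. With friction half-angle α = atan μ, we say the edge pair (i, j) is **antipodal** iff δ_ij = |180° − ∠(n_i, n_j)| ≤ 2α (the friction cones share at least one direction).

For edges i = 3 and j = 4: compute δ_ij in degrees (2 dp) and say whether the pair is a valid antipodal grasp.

δ = 99.94°, invalid

α = atan 0.25 = 14.04°;  2α = 28.07°
edge 3: e_3 = (+3.21, -1.36);  n_3 = (-0.3901, -0.9208)
edge 4: e_4 = (+3.19, +4.93);  n_4 = (+0.8396, -0.5433)
∠(n_3, n_4) = 80.06°
δ = |180° − 80.06°| = 99.94°
99.94° > 2α = 28.07°  →  invalid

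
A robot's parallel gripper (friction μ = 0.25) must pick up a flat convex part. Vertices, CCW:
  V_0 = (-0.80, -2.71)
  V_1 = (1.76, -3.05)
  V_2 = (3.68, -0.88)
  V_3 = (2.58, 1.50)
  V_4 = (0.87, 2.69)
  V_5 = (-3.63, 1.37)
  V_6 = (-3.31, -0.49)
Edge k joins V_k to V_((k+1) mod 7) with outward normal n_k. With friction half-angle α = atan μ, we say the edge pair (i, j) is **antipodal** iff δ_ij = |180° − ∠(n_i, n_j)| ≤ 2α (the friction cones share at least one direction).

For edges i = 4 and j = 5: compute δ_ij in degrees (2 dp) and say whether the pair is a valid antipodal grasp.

α = atan 0.25 = 14.04°;  2α = 28.07°
edge 4: e_4 = (-4.50, -1.32);  n_4 = (-0.2815, +0.9596)
edge 5: e_5 = (+0.32, -1.86);  n_5 = (-0.9855, -0.1696)
∠(n_4, n_5) = 83.41°
δ = |180° − 83.41°| = 96.59°
96.59° > 2α = 28.07°  →  invalid

δ = 96.59°, invalid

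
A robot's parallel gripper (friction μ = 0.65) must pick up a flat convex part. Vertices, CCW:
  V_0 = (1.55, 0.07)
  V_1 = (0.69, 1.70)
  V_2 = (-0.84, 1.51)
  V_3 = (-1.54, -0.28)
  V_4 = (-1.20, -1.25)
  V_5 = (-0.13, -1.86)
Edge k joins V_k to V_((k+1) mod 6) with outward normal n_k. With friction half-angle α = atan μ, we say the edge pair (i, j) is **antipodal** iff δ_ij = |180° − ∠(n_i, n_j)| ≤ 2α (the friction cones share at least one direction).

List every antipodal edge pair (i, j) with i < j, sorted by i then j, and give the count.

α = atan 0.65 = 33.02°;  2α = 66.05°
n_0 = (+0.8844, +0.4666)
n_1 = (-0.1232, +0.9924)
n_2 = (-0.9313, +0.3642)
n_3 = (-0.9437, -0.3308)
n_4 = (-0.4953, -0.8687)
n_5 = (+0.7543, -0.6566)
  (0,1): δ = 110.74°  ·
  (0,2): δ = 49.18°  ✓
  (0,3): δ = 8.50°  ✓
  (0,4): δ = 32.50°  ✓
  (0,5): δ = 111.15°  ·
  (1,2): δ = 118.44°  ·
  (1,3): δ = 77.76°  ·
  (1,4): δ = 36.77°  ✓
  (1,5): δ = 41.88°  ✓
  (2,3): δ = 139.33°  ·
  (2,4): δ = 98.33°  ·
  (2,5): δ = 19.68°  ✓
  (3,4): δ = 139.00°  ·
  (3,5): δ = 60.35°  ✓
  (4,5): δ = 101.35°  ·
antipodal pairs: 7

count = 7; pairs: (0,2), (0,3), (0,4), (1,4), (1,5), (2,5), (3,5)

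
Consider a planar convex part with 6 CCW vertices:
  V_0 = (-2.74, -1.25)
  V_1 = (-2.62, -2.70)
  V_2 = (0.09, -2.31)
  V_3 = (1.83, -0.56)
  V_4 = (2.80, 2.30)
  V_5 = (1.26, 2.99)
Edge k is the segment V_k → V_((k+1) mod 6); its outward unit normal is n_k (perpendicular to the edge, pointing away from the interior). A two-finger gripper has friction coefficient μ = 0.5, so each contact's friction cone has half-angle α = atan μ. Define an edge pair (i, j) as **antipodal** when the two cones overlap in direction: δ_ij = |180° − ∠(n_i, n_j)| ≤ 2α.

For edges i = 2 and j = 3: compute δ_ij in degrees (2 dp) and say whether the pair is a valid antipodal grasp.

α = atan 0.5 = 26.57°;  2α = 53.13°
edge 2: e_2 = (+1.74, +1.75);  n_2 = (+0.7091, -0.7051)
edge 3: e_3 = (+0.97, +2.86);  n_3 = (+0.9470, -0.3212)
∠(n_2, n_3) = 26.10°
δ = |180° − 26.10°| = 153.90°
153.90° > 2α = 53.13°  →  invalid

δ = 153.90°, invalid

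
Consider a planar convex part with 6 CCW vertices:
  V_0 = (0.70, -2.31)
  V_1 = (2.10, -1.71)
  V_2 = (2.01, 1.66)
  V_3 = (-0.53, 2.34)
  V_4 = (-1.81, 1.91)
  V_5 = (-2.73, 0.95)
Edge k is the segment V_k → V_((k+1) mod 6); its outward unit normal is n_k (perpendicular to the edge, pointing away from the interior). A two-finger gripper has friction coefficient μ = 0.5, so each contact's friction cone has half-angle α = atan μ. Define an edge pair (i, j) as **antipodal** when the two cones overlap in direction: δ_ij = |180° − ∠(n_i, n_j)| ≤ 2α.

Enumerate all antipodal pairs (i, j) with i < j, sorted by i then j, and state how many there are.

count = 6; pairs: (0,2), (0,3), (0,4), (1,4), (1,5), (2,5)

α = atan 0.5 = 26.57°;  2α = 53.13°
n_0 = (+0.3939, -0.9191)
n_1 = (+0.9996, +0.0267)
n_2 = (+0.2586, +0.9660)
n_3 = (-0.3184, +0.9479)
n_4 = (-0.7220, +0.6919)
n_5 = (-0.6889, -0.7248)
  (0,1): δ = 111.67°  ·
  (0,2): δ = 38.19°  ✓
  (0,3): δ = 4.63°  ✓
  (0,4): δ = 23.02°  ✓
  (0,5): δ = 113.26°  ·
  (1,2): δ = 106.52°  ·
  (1,3): δ = 72.96°  ·
  (1,4): δ = 45.31°  ✓
  (1,5): δ = 44.93°  ✓
  (2,3): δ = 146.44°  ·
  (2,4): δ = 118.79°  ·
  (2,5): δ = 28.56°  ✓
  (3,4): δ = 152.35°  ·
  (3,5): δ = 62.11°  ·
  (4,5): δ = 89.76°  ·
antipodal pairs: 6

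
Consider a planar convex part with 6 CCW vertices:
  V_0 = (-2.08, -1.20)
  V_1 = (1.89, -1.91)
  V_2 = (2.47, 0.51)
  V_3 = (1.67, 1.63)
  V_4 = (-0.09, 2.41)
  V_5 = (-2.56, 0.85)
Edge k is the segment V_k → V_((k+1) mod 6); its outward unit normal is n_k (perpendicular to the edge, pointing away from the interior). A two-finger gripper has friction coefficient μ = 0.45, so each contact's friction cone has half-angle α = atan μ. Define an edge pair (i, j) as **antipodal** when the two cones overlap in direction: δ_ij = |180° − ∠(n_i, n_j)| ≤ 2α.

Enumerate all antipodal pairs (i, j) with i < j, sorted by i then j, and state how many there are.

α = atan 0.45 = 24.23°;  2α = 48.46°
n_0 = (-0.1760, -0.9844)
n_1 = (+0.9725, -0.2331)
n_2 = (+0.8137, +0.5812)
n_3 = (+0.4052, +0.9142)
n_4 = (-0.5340, +0.8455)
n_5 = (-0.9737, -0.2280)
  (0,1): δ = 93.34°  ·
  (0,2): δ = 44.32°  ✓
  (0,3): δ = 13.76°  ✓
  (0,4): δ = 42.42°  ✓
  (0,5): δ = 113.32°  ·
  (1,2): δ = 130.98°  ·
  (1,3): δ = 100.42°  ·
  (1,4): δ = 44.25°  ✓
  (1,5): δ = 26.66°  ✓
  (2,3): δ = 149.44°  ·
  (2,4): δ = 93.26°  ·
  (2,5): δ = 22.36°  ✓
  (3,4): δ = 123.82°  ·
  (3,5): δ = 52.92°  ·
  (4,5): δ = 109.10°  ·
antipodal pairs: 6

count = 6; pairs: (0,2), (0,3), (0,4), (1,4), (1,5), (2,5)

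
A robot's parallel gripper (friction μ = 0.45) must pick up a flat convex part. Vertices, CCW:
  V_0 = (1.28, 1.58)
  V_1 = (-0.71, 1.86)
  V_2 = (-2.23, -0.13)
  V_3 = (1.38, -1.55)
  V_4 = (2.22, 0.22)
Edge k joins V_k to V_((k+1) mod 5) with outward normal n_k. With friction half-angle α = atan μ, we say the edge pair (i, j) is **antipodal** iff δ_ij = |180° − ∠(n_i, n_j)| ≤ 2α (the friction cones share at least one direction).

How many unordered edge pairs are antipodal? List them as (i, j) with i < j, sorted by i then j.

α = atan 0.45 = 24.23°;  2α = 48.46°
n_0 = (+0.1393, +0.9902)
n_1 = (-0.7947, +0.6070)
n_2 = (-0.3661, -0.9306)
n_3 = (+0.9034, -0.4287)
n_4 = (+0.8226, +0.5686)
  (0,1): δ = 119.36°  ·
  (0,2): δ = 13.46°  ✓
  (0,3): δ = 72.62°  ·
  (0,4): δ = 132.66°  ·
  (1,2): δ = 74.10°  ·
  (1,3): δ = 11.99°  ✓
  (1,4): δ = 72.02°  ·
  (2,3): δ = 93.92°  ·
  (2,4): δ = 33.88°  ✓
  (3,4): δ = 119.96°  ·
antipodal pairs: 3

count = 3; pairs: (0,2), (1,3), (2,4)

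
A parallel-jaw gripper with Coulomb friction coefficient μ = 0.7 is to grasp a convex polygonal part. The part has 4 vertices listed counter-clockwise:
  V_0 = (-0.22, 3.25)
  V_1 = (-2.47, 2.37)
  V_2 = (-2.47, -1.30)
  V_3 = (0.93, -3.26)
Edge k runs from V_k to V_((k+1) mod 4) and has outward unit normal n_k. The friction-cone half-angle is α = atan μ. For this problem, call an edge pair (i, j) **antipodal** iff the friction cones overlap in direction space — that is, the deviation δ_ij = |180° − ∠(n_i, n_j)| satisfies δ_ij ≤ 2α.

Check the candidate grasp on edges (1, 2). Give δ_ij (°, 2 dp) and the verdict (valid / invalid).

δ = 119.96°, invalid

α = atan 0.7 = 34.99°;  2α = 69.98°
edge 1: e_1 = (+0.00, -3.67);  n_1 = (-1.0000, -0.0000)
edge 2: e_2 = (+3.40, -1.96);  n_2 = (-0.4994, -0.8664)
∠(n_1, n_2) = 60.04°
δ = |180° − 60.04°| = 119.96°
119.96° > 2α = 69.98°  →  invalid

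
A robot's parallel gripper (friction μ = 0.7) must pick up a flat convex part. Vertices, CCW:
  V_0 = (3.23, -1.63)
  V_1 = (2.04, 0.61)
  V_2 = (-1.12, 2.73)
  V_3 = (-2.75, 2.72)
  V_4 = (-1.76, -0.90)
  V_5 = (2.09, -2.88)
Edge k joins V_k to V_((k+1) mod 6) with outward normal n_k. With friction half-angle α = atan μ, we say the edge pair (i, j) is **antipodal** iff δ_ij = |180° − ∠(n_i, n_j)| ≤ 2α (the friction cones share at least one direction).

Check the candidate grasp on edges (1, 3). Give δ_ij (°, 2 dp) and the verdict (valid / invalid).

α = atan 0.7 = 34.99°;  2α = 69.98°
edge 1: e_1 = (-3.16, +2.12);  n_1 = (+0.5571, +0.8304)
edge 3: e_3 = (+0.99, -3.62);  n_3 = (-0.9646, -0.2638)
∠(n_1, n_3) = 139.15°
δ = |180° − 139.15°| = 40.85°
40.85° ≤ 2α = 69.98°  →  valid

δ = 40.85°, valid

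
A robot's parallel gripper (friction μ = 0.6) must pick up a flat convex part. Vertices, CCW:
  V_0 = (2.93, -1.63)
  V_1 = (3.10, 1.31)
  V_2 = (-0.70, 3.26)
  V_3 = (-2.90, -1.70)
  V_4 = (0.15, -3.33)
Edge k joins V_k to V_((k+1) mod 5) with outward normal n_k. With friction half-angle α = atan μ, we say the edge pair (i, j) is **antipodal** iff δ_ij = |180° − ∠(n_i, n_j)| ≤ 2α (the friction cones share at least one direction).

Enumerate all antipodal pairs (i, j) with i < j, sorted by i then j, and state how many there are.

count = 4; pairs: (0,2), (1,3), (1,4), (2,4)

α = atan 0.6 = 30.96°;  2α = 61.93°
n_0 = (+0.9983, -0.0577)
n_1 = (+0.4566, +0.8897)
n_2 = (-0.9141, +0.4055)
n_3 = (-0.4713, -0.8820)
n_4 = (+0.5217, -0.8531)
  (0,1): δ = 113.86°  ·
  (0,2): δ = 20.61°  ✓
  (0,3): δ = 65.19°  ·
  (0,4): δ = 124.76°  ·
  (1,2): δ = 86.75°  ·
  (1,3): δ = 0.96°  ✓
  (1,4): δ = 58.61°  ✓
  (2,3): δ = 94.20°  ·
  (2,4): δ = 34.63°  ✓
  (3,4): δ = 120.43°  ·
antipodal pairs: 4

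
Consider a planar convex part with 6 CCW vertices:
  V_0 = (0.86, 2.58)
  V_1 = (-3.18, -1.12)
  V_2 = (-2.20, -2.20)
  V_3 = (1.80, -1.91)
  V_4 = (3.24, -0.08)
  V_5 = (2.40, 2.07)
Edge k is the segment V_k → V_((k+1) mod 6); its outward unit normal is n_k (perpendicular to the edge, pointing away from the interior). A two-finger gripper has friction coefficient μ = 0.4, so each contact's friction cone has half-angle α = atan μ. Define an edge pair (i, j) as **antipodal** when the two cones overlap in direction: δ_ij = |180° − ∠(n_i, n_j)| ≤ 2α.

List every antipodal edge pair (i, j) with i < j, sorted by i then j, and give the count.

count = 5; pairs: (0,2), (0,3), (1,4), (1,5), (2,5)

α = atan 0.4 = 21.80°;  2α = 43.60°
n_0 = (-0.6754, +0.7375)
n_1 = (-0.7406, -0.6720)
n_2 = (+0.0723, -0.9974)
n_3 = (+0.7859, -0.6184)
n_4 = (+0.9314, +0.3639)
n_5 = (+0.3144, +0.9493)
  (0,1): δ = 90.26°  ·
  (0,2): δ = 38.34°  ✓
  (0,3): δ = 9.32°  ✓
  (0,4): δ = 68.86°  ·
  (0,5): δ = 119.19°  ·
  (1,2): δ = 128.07°  ·
  (1,3): δ = 80.42°  ·
  (1,4): δ = 20.88°  ✓
  (1,5): δ = 29.46°  ✓
  (2,3): δ = 132.35°  ·
  (2,4): δ = 72.81°  ·
  (2,5): δ = 22.47°  ✓
  (3,4): δ = 120.46°  ·
  (3,5): δ = 70.12°  ·
  (4,5): δ = 129.66°  ·
antipodal pairs: 5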